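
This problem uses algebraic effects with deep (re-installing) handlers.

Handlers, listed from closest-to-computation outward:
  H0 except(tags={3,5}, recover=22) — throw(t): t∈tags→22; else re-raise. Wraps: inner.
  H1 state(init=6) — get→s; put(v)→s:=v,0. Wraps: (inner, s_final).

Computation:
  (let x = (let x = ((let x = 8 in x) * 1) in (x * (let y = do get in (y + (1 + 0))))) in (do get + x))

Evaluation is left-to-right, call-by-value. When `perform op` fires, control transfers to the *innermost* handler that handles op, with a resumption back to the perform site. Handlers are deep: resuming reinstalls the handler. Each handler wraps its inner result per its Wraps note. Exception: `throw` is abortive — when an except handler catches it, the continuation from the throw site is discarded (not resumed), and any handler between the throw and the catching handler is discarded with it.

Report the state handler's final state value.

Answer: 6

Evaluation trace:
get @ H1 ⇒ 6
get @ H1 ⇒ 6
H0 returns 62
H1 returns (62, 6)
= (62, 6)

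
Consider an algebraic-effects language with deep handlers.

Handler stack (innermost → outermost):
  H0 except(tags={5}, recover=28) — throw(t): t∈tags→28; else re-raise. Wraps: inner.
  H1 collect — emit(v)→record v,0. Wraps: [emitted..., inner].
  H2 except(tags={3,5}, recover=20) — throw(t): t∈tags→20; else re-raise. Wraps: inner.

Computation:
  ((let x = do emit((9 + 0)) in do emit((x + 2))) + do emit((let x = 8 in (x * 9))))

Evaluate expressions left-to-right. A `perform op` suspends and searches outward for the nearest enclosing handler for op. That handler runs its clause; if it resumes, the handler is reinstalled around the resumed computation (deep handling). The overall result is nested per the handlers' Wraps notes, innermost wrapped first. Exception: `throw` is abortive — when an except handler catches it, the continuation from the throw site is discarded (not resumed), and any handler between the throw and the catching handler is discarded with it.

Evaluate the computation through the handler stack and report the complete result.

Working:
emit(9) @ H1 ⇒ out+=9
emit(2) @ H1 ⇒ out+=2
emit(72) @ H1 ⇒ out+=72
H0 returns 0
H1 returns [9, 2, 72, 0]
H2 returns [9, 2, 72, 0]
= [9, 2, 72, 0]

Answer: [9, 2, 72, 0]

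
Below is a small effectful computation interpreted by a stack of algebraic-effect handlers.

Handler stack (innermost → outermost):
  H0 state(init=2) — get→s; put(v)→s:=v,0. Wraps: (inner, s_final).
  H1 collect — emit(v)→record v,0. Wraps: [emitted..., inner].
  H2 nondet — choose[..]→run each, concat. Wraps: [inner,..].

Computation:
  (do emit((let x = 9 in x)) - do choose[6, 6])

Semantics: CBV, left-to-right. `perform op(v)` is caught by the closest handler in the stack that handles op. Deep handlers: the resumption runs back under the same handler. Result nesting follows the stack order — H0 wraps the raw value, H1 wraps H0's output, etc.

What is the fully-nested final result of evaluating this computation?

Working:
emit(9) @ H1 ⇒ out+=9
choose[6, 6] @ H2
  branch[0] choose=6:
    H0 returns (-6, 2)
    H1 returns [9, (-6, 2)]
    H2 returns [[9, (-6, 2)]]
  branch[1] choose=6:
    H0 returns (-6, 2)
    H1 returns [9, (-6, 2)]
    H2 returns [[9, (-6, 2)]]
= [[9, (-6, 2)], [9, (-6, 2)]]

Answer: [[9, (-6, 2)], [9, (-6, 2)]]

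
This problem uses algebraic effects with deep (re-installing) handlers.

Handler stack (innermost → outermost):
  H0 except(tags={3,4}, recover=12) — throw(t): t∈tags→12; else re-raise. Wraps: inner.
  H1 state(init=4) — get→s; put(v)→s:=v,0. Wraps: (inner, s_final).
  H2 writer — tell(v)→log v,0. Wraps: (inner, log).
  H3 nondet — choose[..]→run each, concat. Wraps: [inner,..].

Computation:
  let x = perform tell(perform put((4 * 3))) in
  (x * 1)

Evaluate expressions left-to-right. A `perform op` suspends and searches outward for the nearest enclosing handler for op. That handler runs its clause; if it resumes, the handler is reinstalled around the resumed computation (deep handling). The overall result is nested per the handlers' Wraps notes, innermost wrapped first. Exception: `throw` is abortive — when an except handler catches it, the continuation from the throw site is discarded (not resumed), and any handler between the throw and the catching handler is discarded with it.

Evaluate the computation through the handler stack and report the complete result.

Answer: [((0, 12), (0))]

Working:
put(12) @ H1 ⇒ s:=12
tell(0) @ H2 ⇒ log+=0
H0 returns 0
H1 returns (0, 12)
H2 returns ((0, 12), (0))
H3 returns [((0, 12), (0))]
= [((0, 12), (0))]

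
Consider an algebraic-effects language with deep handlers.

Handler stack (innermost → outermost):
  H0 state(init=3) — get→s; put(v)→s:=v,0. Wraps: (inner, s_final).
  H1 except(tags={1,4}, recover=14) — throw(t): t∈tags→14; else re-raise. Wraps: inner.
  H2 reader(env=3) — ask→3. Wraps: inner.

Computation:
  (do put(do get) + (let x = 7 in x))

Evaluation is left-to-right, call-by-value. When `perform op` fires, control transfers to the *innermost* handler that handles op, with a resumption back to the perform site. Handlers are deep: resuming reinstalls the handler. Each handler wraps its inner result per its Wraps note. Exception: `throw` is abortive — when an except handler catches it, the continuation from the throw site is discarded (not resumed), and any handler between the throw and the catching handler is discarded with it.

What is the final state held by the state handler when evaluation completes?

Evaluation trace:
get @ H0 ⇒ 3
put(3) @ H0 ⇒ s:=3
H0 returns (7, 3)
H1 returns (7, 3)
H2 returns (7, 3)
= (7, 3)

Answer: 3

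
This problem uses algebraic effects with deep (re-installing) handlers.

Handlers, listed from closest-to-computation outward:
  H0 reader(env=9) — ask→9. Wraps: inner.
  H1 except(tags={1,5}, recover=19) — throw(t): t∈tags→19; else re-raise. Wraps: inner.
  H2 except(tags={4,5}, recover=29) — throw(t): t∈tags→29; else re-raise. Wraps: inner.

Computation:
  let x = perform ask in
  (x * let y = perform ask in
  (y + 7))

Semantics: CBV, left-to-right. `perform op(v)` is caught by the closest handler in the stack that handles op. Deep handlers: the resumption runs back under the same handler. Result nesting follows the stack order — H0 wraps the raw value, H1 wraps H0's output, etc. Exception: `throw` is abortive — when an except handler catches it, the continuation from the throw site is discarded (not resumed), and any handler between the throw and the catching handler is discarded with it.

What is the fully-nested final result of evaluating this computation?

Working:
ask @ H0 ⇒ 9
ask @ H0 ⇒ 9
H0 returns 144
H1 returns 144
H2 returns 144
= 144

Answer: 144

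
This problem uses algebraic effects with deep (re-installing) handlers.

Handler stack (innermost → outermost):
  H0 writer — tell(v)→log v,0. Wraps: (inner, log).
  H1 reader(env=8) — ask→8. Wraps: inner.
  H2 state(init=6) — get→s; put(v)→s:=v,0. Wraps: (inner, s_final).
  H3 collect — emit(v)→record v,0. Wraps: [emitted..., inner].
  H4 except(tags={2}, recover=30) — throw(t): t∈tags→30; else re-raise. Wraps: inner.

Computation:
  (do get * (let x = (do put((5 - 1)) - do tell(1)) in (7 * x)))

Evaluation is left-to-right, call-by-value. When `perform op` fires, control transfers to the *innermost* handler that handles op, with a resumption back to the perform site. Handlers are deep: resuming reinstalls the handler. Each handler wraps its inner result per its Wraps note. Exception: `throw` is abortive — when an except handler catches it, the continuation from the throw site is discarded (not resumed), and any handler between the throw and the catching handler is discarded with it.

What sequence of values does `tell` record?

Answer: (1)

Working:
get @ H2 ⇒ 6
put(4) @ H2 ⇒ s:=4
tell(1) @ H0 ⇒ log+=1
H0 returns (0, (1))
H1 returns (0, (1))
H2 returns ((0, (1)), 4)
H3 returns [((0, (1)), 4)]
H4 returns [((0, (1)), 4)]
= [((0, (1)), 4)]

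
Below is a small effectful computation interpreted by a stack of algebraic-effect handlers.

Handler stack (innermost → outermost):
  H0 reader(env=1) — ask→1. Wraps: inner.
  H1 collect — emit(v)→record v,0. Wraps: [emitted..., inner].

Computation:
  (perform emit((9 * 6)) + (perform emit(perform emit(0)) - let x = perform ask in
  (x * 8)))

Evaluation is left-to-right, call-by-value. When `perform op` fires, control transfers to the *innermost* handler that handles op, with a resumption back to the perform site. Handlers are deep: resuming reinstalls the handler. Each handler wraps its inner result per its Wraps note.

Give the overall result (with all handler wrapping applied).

Step-by-step:
emit(54) @ H1 ⇒ out+=54
emit(0) @ H1 ⇒ out+=0
emit(0) @ H1 ⇒ out+=0
ask @ H0 ⇒ 1
H0 returns -8
H1 returns [54, 0, 0, -8]
= [54, 0, 0, -8]

Answer: [54, 0, 0, -8]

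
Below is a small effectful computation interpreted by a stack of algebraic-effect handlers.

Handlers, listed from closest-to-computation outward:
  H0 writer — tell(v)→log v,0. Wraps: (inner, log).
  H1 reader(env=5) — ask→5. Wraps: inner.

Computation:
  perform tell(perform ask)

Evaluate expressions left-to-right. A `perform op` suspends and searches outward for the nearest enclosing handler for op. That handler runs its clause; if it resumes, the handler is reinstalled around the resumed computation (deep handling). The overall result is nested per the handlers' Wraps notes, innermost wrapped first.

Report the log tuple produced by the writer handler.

Answer: (5)

Evaluation trace:
ask @ H1 ⇒ 5
tell(5) @ H0 ⇒ log+=5
H0 returns (0, (5))
H1 returns (0, (5))
= (0, (5))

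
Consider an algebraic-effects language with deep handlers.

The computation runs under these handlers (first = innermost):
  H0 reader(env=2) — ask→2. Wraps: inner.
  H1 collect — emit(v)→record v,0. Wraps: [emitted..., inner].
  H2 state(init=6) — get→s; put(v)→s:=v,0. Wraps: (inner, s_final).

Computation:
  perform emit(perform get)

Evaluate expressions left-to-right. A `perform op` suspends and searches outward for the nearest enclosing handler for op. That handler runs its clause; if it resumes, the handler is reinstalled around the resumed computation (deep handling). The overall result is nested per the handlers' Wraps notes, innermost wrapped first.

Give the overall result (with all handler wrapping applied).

Answer: ([6, 0], 6)

Working:
get @ H2 ⇒ 6
emit(6) @ H1 ⇒ out+=6
H0 returns 0
H1 returns [6, 0]
H2 returns ([6, 0], 6)
= ([6, 0], 6)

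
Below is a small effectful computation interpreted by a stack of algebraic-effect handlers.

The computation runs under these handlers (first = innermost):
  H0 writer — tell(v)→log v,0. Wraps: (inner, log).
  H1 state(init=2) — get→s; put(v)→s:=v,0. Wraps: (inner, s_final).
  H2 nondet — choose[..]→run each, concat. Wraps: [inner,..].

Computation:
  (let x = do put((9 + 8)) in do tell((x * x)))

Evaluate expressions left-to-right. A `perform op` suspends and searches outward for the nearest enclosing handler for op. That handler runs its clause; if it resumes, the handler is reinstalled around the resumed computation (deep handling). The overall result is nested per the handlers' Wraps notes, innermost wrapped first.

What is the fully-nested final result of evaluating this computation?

Evaluation trace:
put(17) @ H1 ⇒ s:=17
tell(0) @ H0 ⇒ log+=0
H0 returns (0, (0))
H1 returns ((0, (0)), 17)
H2 returns [((0, (0)), 17)]
= [((0, (0)), 17)]

Answer: [((0, (0)), 17)]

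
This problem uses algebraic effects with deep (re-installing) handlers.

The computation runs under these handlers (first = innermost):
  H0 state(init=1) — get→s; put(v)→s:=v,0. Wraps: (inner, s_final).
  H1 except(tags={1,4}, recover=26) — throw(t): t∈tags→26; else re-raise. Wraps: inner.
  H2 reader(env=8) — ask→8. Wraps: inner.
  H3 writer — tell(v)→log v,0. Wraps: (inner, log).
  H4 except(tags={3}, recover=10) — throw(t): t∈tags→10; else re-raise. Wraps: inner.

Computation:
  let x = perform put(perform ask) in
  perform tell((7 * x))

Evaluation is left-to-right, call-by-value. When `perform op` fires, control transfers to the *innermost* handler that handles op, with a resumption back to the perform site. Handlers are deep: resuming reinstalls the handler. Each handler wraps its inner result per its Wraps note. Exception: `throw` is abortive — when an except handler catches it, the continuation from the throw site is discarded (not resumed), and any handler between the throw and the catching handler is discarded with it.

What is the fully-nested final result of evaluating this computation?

Working:
ask @ H2 ⇒ 8
put(8) @ H0 ⇒ s:=8
tell(0) @ H3 ⇒ log+=0
H0 returns (0, 8)
H1 returns (0, 8)
H2 returns (0, 8)
H3 returns ((0, 8), (0))
H4 returns ((0, 8), (0))
= ((0, 8), (0))

Answer: ((0, 8), (0))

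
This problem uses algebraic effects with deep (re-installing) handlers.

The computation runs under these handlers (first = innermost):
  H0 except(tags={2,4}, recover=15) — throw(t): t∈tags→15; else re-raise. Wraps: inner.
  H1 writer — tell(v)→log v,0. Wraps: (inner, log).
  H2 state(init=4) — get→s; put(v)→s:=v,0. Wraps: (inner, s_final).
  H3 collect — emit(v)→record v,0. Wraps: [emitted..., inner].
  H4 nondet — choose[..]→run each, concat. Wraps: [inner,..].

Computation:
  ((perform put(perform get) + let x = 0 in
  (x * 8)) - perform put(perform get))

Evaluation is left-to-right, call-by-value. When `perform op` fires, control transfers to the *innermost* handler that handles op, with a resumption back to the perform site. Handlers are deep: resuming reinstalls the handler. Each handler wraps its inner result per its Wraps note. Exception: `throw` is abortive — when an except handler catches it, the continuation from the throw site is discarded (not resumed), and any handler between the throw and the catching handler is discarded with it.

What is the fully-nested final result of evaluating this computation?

Answer: [[((0, ()), 4)]]

Evaluation trace:
get @ H2 ⇒ 4
put(4) @ H2 ⇒ s:=4
get @ H2 ⇒ 4
put(4) @ H2 ⇒ s:=4
H0 returns 0
H1 returns (0, ())
H2 returns ((0, ()), 4)
H3 returns [((0, ()), 4)]
H4 returns [[((0, ()), 4)]]
= [[((0, ()), 4)]]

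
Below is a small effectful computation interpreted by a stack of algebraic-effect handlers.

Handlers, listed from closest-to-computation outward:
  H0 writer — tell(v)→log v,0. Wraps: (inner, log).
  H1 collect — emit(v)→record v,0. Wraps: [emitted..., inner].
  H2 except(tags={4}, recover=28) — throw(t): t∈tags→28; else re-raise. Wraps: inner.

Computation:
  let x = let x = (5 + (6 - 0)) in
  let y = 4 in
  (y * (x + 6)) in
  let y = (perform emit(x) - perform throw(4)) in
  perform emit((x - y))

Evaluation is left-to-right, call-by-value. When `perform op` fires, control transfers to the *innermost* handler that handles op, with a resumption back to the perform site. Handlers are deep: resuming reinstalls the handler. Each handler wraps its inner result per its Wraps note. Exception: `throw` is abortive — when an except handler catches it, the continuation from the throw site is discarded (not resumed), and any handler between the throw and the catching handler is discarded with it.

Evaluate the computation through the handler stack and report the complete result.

Step-by-step:
emit(68) @ H1 ⇒ out+=68
throw(4) @ H2 caught ⇒ 28
= 28

Answer: 28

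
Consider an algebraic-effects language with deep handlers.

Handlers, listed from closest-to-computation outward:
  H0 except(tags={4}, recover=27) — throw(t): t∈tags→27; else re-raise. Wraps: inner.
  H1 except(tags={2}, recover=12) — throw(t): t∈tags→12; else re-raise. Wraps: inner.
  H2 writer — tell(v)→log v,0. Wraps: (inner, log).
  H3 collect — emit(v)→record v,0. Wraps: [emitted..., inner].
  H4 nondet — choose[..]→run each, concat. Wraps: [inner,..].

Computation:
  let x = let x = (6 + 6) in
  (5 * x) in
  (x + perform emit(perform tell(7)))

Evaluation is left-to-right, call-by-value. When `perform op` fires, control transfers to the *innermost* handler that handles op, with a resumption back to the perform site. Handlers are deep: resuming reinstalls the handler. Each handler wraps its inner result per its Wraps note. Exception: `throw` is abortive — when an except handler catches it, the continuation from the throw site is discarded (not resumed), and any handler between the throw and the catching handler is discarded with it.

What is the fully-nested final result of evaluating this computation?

Evaluation trace:
tell(7) @ H2 ⇒ log+=7
emit(0) @ H3 ⇒ out+=0
H0 returns 60
H1 returns 60
H2 returns (60, (7))
H3 returns [0, (60, (7))]
H4 returns [[0, (60, (7))]]
= [[0, (60, (7))]]

Answer: [[0, (60, (7))]]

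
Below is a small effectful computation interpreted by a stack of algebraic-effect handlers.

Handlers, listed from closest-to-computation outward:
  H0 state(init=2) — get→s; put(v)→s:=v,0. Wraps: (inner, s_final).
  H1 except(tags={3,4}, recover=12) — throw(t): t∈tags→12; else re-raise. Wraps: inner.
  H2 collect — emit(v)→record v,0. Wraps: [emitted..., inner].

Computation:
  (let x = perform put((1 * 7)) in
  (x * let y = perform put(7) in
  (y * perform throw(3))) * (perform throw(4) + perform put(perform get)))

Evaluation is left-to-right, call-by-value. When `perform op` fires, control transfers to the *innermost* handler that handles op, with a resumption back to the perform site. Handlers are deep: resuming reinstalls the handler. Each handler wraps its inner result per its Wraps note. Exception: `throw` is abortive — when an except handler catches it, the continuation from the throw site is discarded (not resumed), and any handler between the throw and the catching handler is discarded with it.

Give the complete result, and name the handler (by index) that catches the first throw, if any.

Answer: [12] ; first throw caught by: H1

Working:
put(7) @ H0 ⇒ s:=7
put(7) @ H0 ⇒ s:=7
throw(3) @ H1 caught ⇒ 12
H2 returns [12]
= [12]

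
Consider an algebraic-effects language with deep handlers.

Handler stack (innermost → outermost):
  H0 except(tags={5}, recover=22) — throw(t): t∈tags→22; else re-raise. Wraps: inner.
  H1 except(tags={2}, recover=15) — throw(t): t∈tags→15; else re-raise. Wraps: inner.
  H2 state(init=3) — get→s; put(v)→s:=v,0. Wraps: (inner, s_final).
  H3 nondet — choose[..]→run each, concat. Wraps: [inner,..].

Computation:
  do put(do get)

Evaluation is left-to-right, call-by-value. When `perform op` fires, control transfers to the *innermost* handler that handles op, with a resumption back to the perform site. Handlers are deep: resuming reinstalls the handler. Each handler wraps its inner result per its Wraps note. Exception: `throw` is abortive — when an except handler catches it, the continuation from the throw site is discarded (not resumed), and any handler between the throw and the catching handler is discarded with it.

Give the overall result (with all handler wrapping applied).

Evaluation trace:
get @ H2 ⇒ 3
put(3) @ H2 ⇒ s:=3
H0 returns 0
H1 returns 0
H2 returns (0, 3)
H3 returns [(0, 3)]
= [(0, 3)]

Answer: [(0, 3)]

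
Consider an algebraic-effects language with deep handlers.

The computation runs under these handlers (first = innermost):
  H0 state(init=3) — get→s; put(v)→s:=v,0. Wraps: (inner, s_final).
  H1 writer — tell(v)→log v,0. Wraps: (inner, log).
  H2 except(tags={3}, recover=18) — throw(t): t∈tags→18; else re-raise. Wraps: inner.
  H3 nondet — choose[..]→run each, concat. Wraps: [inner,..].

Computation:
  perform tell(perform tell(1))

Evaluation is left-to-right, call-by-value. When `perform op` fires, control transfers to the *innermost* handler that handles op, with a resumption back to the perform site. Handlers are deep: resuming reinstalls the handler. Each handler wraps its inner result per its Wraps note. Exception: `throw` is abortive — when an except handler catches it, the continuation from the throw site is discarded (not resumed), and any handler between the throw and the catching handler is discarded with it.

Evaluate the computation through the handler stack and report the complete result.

Step-by-step:
tell(1) @ H1 ⇒ log+=1
tell(0) @ H1 ⇒ log+=0
H0 returns (0, 3)
H1 returns ((0, 3), (1, 0))
H2 returns ((0, 3), (1, 0))
H3 returns [((0, 3), (1, 0))]
= [((0, 3), (1, 0))]

Answer: [((0, 3), (1, 0))]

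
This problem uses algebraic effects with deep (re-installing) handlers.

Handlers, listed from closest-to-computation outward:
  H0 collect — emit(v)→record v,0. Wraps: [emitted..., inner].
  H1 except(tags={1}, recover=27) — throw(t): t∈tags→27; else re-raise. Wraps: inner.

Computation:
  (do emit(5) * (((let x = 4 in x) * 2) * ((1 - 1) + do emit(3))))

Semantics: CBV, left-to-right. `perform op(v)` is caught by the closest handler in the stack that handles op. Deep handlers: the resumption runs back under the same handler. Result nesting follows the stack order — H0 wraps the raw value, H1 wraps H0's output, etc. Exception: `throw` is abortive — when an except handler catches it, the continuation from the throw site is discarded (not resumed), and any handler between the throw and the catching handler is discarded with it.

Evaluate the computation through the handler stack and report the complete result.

Answer: [5, 3, 0]

Step-by-step:
emit(5) @ H0 ⇒ out+=5
emit(3) @ H0 ⇒ out+=3
H0 returns [5, 3, 0]
H1 returns [5, 3, 0]
= [5, 3, 0]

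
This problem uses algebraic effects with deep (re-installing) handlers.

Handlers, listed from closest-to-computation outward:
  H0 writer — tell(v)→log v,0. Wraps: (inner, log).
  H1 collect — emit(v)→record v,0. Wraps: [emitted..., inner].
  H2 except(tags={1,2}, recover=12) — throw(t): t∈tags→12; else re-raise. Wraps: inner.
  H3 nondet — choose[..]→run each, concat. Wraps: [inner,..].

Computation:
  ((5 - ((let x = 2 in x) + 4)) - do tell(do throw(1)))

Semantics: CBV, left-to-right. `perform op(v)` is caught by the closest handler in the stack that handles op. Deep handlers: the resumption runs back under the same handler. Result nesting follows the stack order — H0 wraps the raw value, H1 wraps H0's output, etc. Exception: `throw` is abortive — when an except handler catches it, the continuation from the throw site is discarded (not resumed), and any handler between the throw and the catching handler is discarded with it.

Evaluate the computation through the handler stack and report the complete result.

Evaluation trace:
throw(1) @ H2 caught ⇒ 12
H3 returns [12]
= [12]

Answer: [12]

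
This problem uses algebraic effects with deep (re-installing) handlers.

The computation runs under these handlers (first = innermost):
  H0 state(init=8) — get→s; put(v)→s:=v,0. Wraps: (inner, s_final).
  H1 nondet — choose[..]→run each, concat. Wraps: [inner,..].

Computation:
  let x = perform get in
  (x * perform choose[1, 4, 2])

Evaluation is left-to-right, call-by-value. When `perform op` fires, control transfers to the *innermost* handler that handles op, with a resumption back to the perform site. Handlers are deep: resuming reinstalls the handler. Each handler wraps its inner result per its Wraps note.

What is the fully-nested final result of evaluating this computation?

Evaluation trace:
get @ H0 ⇒ 8
choose[1, 4, 2] @ H1
  branch[0] choose=1:
    H0 returns (8, 8)
    H1 returns [(8, 8)]
  branch[1] choose=4:
    H0 returns (32, 8)
    H1 returns [(32, 8)]
  branch[2] choose=2:
    H0 returns (16, 8)
    H1 returns [(16, 8)]
= [(8, 8), (32, 8), (16, 8)]

Answer: [(8, 8), (32, 8), (16, 8)]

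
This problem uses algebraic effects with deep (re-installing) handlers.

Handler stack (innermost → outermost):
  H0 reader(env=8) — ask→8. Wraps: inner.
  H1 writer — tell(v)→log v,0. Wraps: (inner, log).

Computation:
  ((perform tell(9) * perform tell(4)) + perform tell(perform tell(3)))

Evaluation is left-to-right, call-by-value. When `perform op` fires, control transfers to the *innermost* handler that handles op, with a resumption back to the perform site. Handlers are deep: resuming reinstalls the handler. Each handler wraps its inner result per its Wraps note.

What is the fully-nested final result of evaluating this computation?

Answer: (0, (9, 4, 3, 0))

Working:
tell(9) @ H1 ⇒ log+=9
tell(4) @ H1 ⇒ log+=4
tell(3) @ H1 ⇒ log+=3
tell(0) @ H1 ⇒ log+=0
H0 returns 0
H1 returns (0, (9, 4, 3, 0))
= (0, (9, 4, 3, 0))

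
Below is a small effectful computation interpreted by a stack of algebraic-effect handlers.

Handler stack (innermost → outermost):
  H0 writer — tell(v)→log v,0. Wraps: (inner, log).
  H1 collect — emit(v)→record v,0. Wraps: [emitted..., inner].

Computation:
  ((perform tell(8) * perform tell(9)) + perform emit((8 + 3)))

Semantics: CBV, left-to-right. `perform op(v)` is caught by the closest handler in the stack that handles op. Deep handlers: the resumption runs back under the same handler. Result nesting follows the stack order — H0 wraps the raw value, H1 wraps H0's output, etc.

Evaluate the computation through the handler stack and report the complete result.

Answer: [11, (0, (8, 9))]

Working:
tell(8) @ H0 ⇒ log+=8
tell(9) @ H0 ⇒ log+=9
emit(11) @ H1 ⇒ out+=11
H0 returns (0, (8, 9))
H1 returns [11, (0, (8, 9))]
= [11, (0, (8, 9))]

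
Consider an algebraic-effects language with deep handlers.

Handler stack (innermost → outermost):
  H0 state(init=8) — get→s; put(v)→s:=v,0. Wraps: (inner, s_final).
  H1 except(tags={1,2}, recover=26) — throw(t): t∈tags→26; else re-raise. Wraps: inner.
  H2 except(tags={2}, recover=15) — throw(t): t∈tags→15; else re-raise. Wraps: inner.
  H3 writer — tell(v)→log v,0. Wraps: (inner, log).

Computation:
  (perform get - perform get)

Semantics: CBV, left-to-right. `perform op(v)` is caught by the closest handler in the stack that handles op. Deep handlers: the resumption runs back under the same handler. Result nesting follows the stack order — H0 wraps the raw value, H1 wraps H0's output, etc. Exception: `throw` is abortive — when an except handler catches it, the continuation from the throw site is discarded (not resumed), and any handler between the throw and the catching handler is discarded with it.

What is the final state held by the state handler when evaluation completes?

Answer: 8

Evaluation trace:
get @ H0 ⇒ 8
get @ H0 ⇒ 8
H0 returns (0, 8)
H1 returns (0, 8)
H2 returns (0, 8)
H3 returns ((0, 8), ())
= ((0, 8), ())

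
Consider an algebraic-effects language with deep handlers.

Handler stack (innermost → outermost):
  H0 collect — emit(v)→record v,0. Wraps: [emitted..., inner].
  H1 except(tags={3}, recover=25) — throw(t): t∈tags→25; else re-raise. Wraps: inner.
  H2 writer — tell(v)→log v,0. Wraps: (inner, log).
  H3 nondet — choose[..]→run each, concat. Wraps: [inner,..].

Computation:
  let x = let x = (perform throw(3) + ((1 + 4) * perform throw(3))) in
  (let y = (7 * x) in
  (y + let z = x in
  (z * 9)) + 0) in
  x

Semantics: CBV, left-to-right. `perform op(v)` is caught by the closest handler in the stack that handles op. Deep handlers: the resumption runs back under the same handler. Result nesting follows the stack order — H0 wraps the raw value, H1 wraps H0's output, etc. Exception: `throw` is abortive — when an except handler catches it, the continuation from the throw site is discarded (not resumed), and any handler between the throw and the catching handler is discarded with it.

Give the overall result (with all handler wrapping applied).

Answer: [(25, ())]

Working:
throw(3) @ H1 caught ⇒ 25
H2 returns (25, ())
H3 returns [(25, ())]
= [(25, ())]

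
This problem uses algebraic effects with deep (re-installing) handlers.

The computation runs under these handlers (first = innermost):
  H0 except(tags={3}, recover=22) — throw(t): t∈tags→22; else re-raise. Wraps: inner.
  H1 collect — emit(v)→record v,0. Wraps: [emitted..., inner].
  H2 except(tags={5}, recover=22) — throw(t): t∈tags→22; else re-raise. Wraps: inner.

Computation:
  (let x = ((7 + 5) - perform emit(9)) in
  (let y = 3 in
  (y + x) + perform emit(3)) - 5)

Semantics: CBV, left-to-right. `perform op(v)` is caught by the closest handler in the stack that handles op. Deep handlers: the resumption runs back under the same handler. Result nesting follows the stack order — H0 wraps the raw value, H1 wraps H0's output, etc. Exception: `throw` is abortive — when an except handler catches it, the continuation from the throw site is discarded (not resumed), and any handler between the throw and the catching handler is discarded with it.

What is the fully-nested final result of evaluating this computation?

Working:
emit(9) @ H1 ⇒ out+=9
emit(3) @ H1 ⇒ out+=3
H0 returns 10
H1 returns [9, 3, 10]
H2 returns [9, 3, 10]
= [9, 3, 10]

Answer: [9, 3, 10]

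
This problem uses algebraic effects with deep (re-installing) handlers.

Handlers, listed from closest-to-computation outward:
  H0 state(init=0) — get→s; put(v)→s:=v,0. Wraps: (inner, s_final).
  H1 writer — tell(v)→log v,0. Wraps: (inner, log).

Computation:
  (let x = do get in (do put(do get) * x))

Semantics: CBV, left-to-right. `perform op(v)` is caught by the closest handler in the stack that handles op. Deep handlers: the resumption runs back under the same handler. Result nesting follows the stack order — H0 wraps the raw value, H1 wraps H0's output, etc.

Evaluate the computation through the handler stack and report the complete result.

Step-by-step:
get @ H0 ⇒ 0
get @ H0 ⇒ 0
put(0) @ H0 ⇒ s:=0
H0 returns (0, 0)
H1 returns ((0, 0), ())
= ((0, 0), ())

Answer: ((0, 0), ())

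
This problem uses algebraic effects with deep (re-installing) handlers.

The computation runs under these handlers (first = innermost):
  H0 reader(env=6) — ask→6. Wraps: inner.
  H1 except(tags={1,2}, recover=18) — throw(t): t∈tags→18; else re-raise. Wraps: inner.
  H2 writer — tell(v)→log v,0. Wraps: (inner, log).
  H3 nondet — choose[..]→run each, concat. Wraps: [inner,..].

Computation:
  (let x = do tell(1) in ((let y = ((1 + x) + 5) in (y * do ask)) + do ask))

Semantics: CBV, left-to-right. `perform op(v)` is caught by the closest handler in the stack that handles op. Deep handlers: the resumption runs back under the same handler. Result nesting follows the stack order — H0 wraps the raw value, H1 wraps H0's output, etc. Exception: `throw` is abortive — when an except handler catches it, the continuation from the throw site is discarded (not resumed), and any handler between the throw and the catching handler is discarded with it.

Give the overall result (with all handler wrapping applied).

Answer: [(42, (1))]

Working:
tell(1) @ H2 ⇒ log+=1
ask @ H0 ⇒ 6
ask @ H0 ⇒ 6
H0 returns 42
H1 returns 42
H2 returns (42, (1))
H3 returns [(42, (1))]
= [(42, (1))]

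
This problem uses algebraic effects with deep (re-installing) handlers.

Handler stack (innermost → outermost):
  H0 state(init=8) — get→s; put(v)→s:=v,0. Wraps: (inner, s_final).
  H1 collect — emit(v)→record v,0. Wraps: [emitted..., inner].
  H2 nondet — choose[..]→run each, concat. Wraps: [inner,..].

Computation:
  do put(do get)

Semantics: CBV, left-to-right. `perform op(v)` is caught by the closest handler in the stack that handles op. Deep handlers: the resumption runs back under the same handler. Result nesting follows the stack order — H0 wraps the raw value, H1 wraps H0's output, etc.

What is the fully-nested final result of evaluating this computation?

Answer: [[(0, 8)]]

Step-by-step:
get @ H0 ⇒ 8
put(8) @ H0 ⇒ s:=8
H0 returns (0, 8)
H1 returns [(0, 8)]
H2 returns [[(0, 8)]]
= [[(0, 8)]]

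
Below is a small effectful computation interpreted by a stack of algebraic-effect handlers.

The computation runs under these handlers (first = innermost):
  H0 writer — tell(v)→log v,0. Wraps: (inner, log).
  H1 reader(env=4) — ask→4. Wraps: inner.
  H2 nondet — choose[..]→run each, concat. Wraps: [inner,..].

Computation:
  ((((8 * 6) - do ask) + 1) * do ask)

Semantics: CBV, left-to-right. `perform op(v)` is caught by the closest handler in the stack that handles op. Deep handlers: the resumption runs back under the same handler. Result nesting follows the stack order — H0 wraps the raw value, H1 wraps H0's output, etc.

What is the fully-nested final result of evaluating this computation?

Answer: [(180, ())]

Working:
ask @ H1 ⇒ 4
ask @ H1 ⇒ 4
H0 returns (180, ())
H1 returns (180, ())
H2 returns [(180, ())]
= [(180, ())]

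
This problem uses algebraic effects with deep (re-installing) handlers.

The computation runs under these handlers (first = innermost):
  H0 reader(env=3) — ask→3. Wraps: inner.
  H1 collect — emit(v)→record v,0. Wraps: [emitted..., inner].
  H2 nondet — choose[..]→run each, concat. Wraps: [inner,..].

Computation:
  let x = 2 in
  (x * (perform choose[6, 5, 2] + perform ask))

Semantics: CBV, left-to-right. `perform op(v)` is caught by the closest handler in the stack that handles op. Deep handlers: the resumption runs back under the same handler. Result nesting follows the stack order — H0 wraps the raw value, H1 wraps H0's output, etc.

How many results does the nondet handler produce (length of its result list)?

Answer: 3

Working:
choose[6, 5, 2] @ H2
  branch[0] choose=6:
    ask @ H0 ⇒ 3
    H0 returns 18
    H1 returns [18]
    H2 returns [[18]]
  branch[1] choose=5:
    ask @ H0 ⇒ 3
    H0 returns 16
    H1 returns [16]
    H2 returns [[16]]
  branch[2] choose=2:
    ask @ H0 ⇒ 3
    H0 returns 10
    H1 returns [10]
    H2 returns [[10]]
= [[18], [16], [10]]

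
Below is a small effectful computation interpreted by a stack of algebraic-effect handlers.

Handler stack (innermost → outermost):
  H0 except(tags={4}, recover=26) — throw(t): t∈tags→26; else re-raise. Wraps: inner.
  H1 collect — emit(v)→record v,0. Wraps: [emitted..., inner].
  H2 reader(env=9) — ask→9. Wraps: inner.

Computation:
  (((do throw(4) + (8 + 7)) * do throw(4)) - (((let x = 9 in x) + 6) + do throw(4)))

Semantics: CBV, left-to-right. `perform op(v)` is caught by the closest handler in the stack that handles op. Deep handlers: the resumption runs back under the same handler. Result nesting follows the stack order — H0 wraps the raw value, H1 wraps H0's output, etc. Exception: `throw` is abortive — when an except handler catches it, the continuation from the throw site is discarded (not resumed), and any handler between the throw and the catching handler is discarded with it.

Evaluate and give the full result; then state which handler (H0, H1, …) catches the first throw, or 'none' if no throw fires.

Answer: [26] ; first throw caught by: H0

Evaluation trace:
throw(4) @ H0 caught ⇒ 26
H1 returns [26]
H2 returns [26]
= [26]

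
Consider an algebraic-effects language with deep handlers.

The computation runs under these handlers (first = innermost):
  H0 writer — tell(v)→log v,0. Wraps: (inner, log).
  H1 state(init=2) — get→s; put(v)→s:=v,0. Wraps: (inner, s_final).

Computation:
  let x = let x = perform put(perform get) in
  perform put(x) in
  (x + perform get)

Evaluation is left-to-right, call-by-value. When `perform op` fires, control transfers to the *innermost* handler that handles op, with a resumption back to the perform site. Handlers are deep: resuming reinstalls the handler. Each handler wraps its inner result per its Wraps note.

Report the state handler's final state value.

Answer: 0

Working:
get @ H1 ⇒ 2
put(2) @ H1 ⇒ s:=2
put(0) @ H1 ⇒ s:=0
get @ H1 ⇒ 0
H0 returns (0, ())
H1 returns ((0, ()), 0)
= ((0, ()), 0)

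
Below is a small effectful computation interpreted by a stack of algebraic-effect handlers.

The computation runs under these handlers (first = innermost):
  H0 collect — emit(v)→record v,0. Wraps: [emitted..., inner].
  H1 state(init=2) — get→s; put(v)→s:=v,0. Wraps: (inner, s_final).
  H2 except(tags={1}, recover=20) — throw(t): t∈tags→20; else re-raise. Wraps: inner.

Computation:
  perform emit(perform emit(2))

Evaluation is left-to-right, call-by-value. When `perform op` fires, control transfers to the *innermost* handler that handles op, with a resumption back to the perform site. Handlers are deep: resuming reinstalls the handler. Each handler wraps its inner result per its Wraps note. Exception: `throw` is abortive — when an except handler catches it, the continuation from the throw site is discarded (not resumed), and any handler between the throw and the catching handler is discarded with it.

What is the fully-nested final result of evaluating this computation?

Answer: ([2, 0, 0], 2)

Working:
emit(2) @ H0 ⇒ out+=2
emit(0) @ H0 ⇒ out+=0
H0 returns [2, 0, 0]
H1 returns ([2, 0, 0], 2)
H2 returns ([2, 0, 0], 2)
= ([2, 0, 0], 2)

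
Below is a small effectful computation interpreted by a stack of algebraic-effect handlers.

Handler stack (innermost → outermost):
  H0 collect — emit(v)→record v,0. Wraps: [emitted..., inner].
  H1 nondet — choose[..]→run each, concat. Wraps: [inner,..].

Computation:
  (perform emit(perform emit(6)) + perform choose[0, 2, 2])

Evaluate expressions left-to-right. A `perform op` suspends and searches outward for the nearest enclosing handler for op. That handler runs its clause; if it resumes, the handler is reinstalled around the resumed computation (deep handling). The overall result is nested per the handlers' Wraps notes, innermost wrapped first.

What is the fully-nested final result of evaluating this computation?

Answer: [[6, 0, 0], [6, 0, 2], [6, 0, 2]]

Working:
emit(6) @ H0 ⇒ out+=6
emit(0) @ H0 ⇒ out+=0
choose[0, 2, 2] @ H1
  branch[0] choose=0:
    H0 returns [6, 0, 0]
    H1 returns [[6, 0, 0]]
  branch[1] choose=2:
    H0 returns [6, 0, 2]
    H1 returns [[6, 0, 2]]
  branch[2] choose=2:
    H0 returns [6, 0, 2]
    H1 returns [[6, 0, 2]]
= [[6, 0, 0], [6, 0, 2], [6, 0, 2]]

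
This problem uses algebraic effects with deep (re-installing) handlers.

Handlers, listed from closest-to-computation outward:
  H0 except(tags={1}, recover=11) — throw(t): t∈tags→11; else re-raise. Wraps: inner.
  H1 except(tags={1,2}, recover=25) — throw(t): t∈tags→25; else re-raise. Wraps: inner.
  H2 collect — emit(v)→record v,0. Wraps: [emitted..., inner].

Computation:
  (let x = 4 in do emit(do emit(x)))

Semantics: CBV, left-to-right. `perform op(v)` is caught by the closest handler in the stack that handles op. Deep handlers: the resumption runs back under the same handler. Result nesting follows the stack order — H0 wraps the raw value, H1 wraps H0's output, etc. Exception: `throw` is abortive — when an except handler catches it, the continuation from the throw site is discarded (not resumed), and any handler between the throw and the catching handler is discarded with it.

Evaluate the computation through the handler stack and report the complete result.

Answer: [4, 0, 0]

Evaluation trace:
emit(4) @ H2 ⇒ out+=4
emit(0) @ H2 ⇒ out+=0
H0 returns 0
H1 returns 0
H2 returns [4, 0, 0]
= [4, 0, 0]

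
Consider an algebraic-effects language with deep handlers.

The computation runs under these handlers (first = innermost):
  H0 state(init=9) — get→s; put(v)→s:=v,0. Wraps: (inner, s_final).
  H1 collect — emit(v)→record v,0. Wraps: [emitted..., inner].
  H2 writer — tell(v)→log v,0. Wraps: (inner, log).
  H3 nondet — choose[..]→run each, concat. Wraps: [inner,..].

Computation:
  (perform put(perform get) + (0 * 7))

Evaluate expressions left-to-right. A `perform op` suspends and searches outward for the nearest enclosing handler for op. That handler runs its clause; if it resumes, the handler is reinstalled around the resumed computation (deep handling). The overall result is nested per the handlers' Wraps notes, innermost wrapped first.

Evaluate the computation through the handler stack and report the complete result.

Answer: [([(0, 9)], ())]

Step-by-step:
get @ H0 ⇒ 9
put(9) @ H0 ⇒ s:=9
H0 returns (0, 9)
H1 returns [(0, 9)]
H2 returns ([(0, 9)], ())
H3 returns [([(0, 9)], ())]
= [([(0, 9)], ())]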